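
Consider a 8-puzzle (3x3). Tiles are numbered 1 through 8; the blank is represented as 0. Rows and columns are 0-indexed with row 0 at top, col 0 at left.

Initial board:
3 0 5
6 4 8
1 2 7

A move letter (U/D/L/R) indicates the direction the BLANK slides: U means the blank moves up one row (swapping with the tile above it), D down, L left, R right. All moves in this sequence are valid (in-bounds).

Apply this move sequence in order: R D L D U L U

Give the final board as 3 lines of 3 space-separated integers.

After move 1 (R):
3 5 0
6 4 8
1 2 7

After move 2 (D):
3 5 8
6 4 0
1 2 7

After move 3 (L):
3 5 8
6 0 4
1 2 7

After move 4 (D):
3 5 8
6 2 4
1 0 7

After move 5 (U):
3 5 8
6 0 4
1 2 7

After move 6 (L):
3 5 8
0 6 4
1 2 7

After move 7 (U):
0 5 8
3 6 4
1 2 7

Answer: 0 5 8
3 6 4
1 2 7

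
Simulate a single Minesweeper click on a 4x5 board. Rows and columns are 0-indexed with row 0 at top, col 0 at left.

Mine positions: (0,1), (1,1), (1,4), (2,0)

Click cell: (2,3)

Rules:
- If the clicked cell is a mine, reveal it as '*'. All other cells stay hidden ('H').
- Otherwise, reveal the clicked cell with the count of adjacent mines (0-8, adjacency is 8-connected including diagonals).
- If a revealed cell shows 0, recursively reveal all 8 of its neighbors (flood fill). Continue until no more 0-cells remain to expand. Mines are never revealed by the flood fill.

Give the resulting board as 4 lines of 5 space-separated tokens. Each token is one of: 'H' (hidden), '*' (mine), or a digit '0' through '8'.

H H H H H
H H H H H
H H H 1 H
H H H H H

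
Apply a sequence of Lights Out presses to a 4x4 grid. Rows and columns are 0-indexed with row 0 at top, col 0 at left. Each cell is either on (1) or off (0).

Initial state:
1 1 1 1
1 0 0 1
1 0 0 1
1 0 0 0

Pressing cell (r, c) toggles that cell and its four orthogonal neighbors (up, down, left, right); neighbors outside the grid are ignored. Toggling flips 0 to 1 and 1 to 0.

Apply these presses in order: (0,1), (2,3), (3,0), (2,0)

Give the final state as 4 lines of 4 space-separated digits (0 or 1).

After press 1 at (0,1):
0 0 0 1
1 1 0 1
1 0 0 1
1 0 0 0

After press 2 at (2,3):
0 0 0 1
1 1 0 0
1 0 1 0
1 0 0 1

After press 3 at (3,0):
0 0 0 1
1 1 0 0
0 0 1 0
0 1 0 1

After press 4 at (2,0):
0 0 0 1
0 1 0 0
1 1 1 0
1 1 0 1

Answer: 0 0 0 1
0 1 0 0
1 1 1 0
1 1 0 1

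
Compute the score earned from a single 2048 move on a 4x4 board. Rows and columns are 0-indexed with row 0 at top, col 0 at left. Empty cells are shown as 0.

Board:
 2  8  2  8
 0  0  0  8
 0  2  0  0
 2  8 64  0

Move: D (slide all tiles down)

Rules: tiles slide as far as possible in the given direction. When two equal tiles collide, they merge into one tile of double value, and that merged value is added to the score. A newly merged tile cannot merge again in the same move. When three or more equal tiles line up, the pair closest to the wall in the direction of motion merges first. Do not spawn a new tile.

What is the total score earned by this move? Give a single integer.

Answer: 20

Derivation:
Slide down:
col 0: [2, 0, 0, 2] -> [0, 0, 0, 4]  score +4 (running 4)
col 1: [8, 0, 2, 8] -> [0, 8, 2, 8]  score +0 (running 4)
col 2: [2, 0, 0, 64] -> [0, 0, 2, 64]  score +0 (running 4)
col 3: [8, 8, 0, 0] -> [0, 0, 0, 16]  score +16 (running 20)
Board after move:
 0  0  0  0
 0  8  0  0
 0  2  2  0
 4  8 64 16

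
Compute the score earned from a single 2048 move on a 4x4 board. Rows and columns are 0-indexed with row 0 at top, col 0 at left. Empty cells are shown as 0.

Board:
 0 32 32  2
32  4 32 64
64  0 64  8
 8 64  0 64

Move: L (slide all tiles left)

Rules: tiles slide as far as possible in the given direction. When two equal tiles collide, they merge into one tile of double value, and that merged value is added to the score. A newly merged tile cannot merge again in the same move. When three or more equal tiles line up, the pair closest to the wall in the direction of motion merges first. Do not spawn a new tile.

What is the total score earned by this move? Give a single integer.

Slide left:
row 0: [0, 32, 32, 2] -> [64, 2, 0, 0]  score +64 (running 64)
row 1: [32, 4, 32, 64] -> [32, 4, 32, 64]  score +0 (running 64)
row 2: [64, 0, 64, 8] -> [128, 8, 0, 0]  score +128 (running 192)
row 3: [8, 64, 0, 64] -> [8, 128, 0, 0]  score +128 (running 320)
Board after move:
 64   2   0   0
 32   4  32  64
128   8   0   0
  8 128   0   0

Answer: 320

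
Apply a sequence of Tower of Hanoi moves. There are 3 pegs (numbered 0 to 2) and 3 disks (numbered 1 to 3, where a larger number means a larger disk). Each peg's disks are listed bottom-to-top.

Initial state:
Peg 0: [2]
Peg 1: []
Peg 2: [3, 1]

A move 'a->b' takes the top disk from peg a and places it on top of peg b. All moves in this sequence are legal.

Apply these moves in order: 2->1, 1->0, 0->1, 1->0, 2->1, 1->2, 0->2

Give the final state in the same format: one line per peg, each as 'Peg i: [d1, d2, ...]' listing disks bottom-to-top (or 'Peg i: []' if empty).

Answer: Peg 0: [2]
Peg 1: []
Peg 2: [3, 1]

Derivation:
After move 1 (2->1):
Peg 0: [2]
Peg 1: [1]
Peg 2: [3]

After move 2 (1->0):
Peg 0: [2, 1]
Peg 1: []
Peg 2: [3]

After move 3 (0->1):
Peg 0: [2]
Peg 1: [1]
Peg 2: [3]

After move 4 (1->0):
Peg 0: [2, 1]
Peg 1: []
Peg 2: [3]

After move 5 (2->1):
Peg 0: [2, 1]
Peg 1: [3]
Peg 2: []

After move 6 (1->2):
Peg 0: [2, 1]
Peg 1: []
Peg 2: [3]

After move 7 (0->2):
Peg 0: [2]
Peg 1: []
Peg 2: [3, 1]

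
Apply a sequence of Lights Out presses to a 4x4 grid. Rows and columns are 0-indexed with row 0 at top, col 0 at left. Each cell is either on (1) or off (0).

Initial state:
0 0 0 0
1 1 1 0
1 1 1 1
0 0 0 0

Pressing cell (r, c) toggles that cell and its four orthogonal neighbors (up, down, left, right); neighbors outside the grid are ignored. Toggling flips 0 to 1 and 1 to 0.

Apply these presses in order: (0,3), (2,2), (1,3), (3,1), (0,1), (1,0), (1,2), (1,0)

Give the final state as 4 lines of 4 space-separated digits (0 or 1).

After press 1 at (0,3):
0 0 1 1
1 1 1 1
1 1 1 1
0 0 0 0

After press 2 at (2,2):
0 0 1 1
1 1 0 1
1 0 0 0
0 0 1 0

After press 3 at (1,3):
0 0 1 0
1 1 1 0
1 0 0 1
0 0 1 0

After press 4 at (3,1):
0 0 1 0
1 1 1 0
1 1 0 1
1 1 0 0

After press 5 at (0,1):
1 1 0 0
1 0 1 0
1 1 0 1
1 1 0 0

After press 6 at (1,0):
0 1 0 0
0 1 1 0
0 1 0 1
1 1 0 0

After press 7 at (1,2):
0 1 1 0
0 0 0 1
0 1 1 1
1 1 0 0

After press 8 at (1,0):
1 1 1 0
1 1 0 1
1 1 1 1
1 1 0 0

Answer: 1 1 1 0
1 1 0 1
1 1 1 1
1 1 0 0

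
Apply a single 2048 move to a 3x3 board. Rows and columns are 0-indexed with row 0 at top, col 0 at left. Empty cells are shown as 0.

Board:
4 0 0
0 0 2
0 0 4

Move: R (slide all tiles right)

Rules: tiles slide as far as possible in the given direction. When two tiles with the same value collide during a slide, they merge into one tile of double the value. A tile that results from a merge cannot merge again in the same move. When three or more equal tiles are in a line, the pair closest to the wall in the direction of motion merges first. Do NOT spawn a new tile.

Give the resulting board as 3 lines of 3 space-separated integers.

Slide right:
row 0: [4, 0, 0] -> [0, 0, 4]
row 1: [0, 0, 2] -> [0, 0, 2]
row 2: [0, 0, 4] -> [0, 0, 4]

Answer: 0 0 4
0 0 2
0 0 4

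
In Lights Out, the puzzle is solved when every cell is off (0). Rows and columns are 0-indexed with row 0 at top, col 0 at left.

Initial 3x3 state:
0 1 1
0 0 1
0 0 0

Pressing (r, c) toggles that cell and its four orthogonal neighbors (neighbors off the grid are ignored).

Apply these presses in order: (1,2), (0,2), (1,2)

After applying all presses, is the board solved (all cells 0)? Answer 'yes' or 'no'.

Answer: yes

Derivation:
After press 1 at (1,2):
0 1 0
0 1 0
0 0 1

After press 2 at (0,2):
0 0 1
0 1 1
0 0 1

After press 3 at (1,2):
0 0 0
0 0 0
0 0 0

Lights still on: 0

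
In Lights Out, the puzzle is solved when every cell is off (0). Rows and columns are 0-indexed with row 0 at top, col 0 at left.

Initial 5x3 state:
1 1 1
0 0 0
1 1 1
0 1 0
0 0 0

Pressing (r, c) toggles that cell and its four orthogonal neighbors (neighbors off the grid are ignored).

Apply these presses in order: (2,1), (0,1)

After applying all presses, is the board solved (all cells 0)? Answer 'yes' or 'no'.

After press 1 at (2,1):
1 1 1
0 1 0
0 0 0
0 0 0
0 0 0

After press 2 at (0,1):
0 0 0
0 0 0
0 0 0
0 0 0
0 0 0

Lights still on: 0

Answer: yes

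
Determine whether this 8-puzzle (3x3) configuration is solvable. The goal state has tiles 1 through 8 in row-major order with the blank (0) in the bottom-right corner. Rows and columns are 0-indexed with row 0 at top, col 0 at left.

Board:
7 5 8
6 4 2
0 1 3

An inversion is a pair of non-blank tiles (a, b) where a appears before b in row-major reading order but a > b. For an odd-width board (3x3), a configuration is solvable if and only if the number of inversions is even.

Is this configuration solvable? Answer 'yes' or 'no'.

Inversions (pairs i<j in row-major order where tile[i] > tile[j] > 0): 23
23 is odd, so the puzzle is not solvable.

Answer: no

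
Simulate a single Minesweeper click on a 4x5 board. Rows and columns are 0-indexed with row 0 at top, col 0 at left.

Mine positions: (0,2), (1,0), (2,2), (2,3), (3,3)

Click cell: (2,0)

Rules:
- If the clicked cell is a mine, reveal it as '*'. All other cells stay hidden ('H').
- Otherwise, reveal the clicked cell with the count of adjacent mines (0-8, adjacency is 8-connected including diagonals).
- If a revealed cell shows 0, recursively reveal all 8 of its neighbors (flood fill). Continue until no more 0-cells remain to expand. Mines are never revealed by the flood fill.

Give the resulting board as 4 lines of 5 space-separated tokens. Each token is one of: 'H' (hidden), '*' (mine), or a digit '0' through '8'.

H H H H H
H H H H H
1 H H H H
H H H H H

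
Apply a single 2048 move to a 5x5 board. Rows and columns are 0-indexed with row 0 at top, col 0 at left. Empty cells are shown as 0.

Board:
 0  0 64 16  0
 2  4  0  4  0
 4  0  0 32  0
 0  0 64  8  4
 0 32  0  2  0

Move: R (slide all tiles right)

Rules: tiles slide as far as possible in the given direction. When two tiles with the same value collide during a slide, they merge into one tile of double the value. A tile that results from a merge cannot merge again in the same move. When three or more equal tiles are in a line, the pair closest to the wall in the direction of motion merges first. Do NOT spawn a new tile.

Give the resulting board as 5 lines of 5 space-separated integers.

Answer:  0  0  0 64 16
 0  0  0  2  8
 0  0  0  4 32
 0  0 64  8  4
 0  0  0 32  2

Derivation:
Slide right:
row 0: [0, 0, 64, 16, 0] -> [0, 0, 0, 64, 16]
row 1: [2, 4, 0, 4, 0] -> [0, 0, 0, 2, 8]
row 2: [4, 0, 0, 32, 0] -> [0, 0, 0, 4, 32]
row 3: [0, 0, 64, 8, 4] -> [0, 0, 64, 8, 4]
row 4: [0, 32, 0, 2, 0] -> [0, 0, 0, 32, 2]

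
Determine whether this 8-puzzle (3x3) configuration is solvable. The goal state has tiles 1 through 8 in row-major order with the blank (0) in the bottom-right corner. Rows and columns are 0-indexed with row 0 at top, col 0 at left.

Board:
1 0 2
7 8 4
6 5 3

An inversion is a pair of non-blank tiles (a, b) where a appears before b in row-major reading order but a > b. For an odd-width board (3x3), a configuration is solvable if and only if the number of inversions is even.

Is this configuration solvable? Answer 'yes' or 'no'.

Inversions (pairs i<j in row-major order where tile[i] > tile[j] > 0): 12
12 is even, so the puzzle is solvable.

Answer: yes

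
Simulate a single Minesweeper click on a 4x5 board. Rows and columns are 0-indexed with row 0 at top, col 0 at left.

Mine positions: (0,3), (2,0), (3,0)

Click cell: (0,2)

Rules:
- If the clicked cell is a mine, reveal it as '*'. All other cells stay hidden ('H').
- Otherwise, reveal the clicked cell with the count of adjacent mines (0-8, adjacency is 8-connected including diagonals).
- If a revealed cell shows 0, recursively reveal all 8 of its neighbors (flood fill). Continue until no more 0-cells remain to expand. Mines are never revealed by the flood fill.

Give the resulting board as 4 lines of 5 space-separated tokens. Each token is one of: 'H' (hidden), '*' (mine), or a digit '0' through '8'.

H H 1 H H
H H H H H
H H H H H
H H H H H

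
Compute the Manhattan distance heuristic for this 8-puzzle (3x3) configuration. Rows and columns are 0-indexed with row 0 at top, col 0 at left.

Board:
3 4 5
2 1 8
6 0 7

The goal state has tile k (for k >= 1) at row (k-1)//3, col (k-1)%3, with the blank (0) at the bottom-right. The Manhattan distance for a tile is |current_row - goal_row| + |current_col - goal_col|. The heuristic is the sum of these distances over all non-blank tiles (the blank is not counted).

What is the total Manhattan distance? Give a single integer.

Answer: 17

Derivation:
Tile 3: (0,0)->(0,2) = 2
Tile 4: (0,1)->(1,0) = 2
Tile 5: (0,2)->(1,1) = 2
Tile 2: (1,0)->(0,1) = 2
Tile 1: (1,1)->(0,0) = 2
Tile 8: (1,2)->(2,1) = 2
Tile 6: (2,0)->(1,2) = 3
Tile 7: (2,2)->(2,0) = 2
Sum: 2 + 2 + 2 + 2 + 2 + 2 + 3 + 2 = 17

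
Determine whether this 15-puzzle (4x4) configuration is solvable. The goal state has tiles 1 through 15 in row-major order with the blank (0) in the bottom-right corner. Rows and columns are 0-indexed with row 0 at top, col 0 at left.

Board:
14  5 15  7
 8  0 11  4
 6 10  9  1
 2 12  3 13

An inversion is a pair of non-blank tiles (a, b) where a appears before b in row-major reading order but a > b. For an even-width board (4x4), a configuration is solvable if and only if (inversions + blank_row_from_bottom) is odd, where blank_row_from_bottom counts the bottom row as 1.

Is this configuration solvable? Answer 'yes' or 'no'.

Answer: yes

Derivation:
Inversions: 60
Blank is in row 1 (0-indexed from top), which is row 3 counting from the bottom (bottom = 1).
60 + 3 = 63, which is odd, so the puzzle is solvable.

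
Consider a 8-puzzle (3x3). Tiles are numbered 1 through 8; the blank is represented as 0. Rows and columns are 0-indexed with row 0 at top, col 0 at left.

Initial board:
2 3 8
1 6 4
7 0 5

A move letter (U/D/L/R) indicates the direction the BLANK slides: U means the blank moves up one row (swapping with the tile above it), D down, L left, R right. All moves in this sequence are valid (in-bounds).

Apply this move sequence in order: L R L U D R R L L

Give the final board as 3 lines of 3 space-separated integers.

Answer: 2 3 8
1 6 4
0 7 5

Derivation:
After move 1 (L):
2 3 8
1 6 4
0 7 5

After move 2 (R):
2 3 8
1 6 4
7 0 5

After move 3 (L):
2 3 8
1 6 4
0 7 5

After move 4 (U):
2 3 8
0 6 4
1 7 5

After move 5 (D):
2 3 8
1 6 4
0 7 5

After move 6 (R):
2 3 8
1 6 4
7 0 5

After move 7 (R):
2 3 8
1 6 4
7 5 0

After move 8 (L):
2 3 8
1 6 4
7 0 5

After move 9 (L):
2 3 8
1 6 4
0 7 5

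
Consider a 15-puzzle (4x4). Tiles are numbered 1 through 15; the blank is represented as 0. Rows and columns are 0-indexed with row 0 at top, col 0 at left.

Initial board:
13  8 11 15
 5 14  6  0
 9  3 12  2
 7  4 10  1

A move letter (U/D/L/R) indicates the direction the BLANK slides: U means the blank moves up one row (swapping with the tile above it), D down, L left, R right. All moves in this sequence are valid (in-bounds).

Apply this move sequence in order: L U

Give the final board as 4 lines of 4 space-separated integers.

After move 1 (L):
13  8 11 15
 5 14  0  6
 9  3 12  2
 7  4 10  1

After move 2 (U):
13  8  0 15
 5 14 11  6
 9  3 12  2
 7  4 10  1

Answer: 13  8  0 15
 5 14 11  6
 9  3 12  2
 7  4 10  1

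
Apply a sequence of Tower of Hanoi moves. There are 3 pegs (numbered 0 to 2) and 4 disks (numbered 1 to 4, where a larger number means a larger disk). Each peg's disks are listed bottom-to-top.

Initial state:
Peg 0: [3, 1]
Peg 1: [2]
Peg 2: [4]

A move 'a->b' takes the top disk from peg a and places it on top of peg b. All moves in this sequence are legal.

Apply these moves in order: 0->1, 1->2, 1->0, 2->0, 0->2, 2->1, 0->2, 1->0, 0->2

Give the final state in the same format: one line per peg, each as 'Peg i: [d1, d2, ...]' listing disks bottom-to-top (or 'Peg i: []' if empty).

Answer: Peg 0: [3]
Peg 1: []
Peg 2: [4, 2, 1]

Derivation:
After move 1 (0->1):
Peg 0: [3]
Peg 1: [2, 1]
Peg 2: [4]

After move 2 (1->2):
Peg 0: [3]
Peg 1: [2]
Peg 2: [4, 1]

After move 3 (1->0):
Peg 0: [3, 2]
Peg 1: []
Peg 2: [4, 1]

After move 4 (2->0):
Peg 0: [3, 2, 1]
Peg 1: []
Peg 2: [4]

After move 5 (0->2):
Peg 0: [3, 2]
Peg 1: []
Peg 2: [4, 1]

After move 6 (2->1):
Peg 0: [3, 2]
Peg 1: [1]
Peg 2: [4]

After move 7 (0->2):
Peg 0: [3]
Peg 1: [1]
Peg 2: [4, 2]

After move 8 (1->0):
Peg 0: [3, 1]
Peg 1: []
Peg 2: [4, 2]

After move 9 (0->2):
Peg 0: [3]
Peg 1: []
Peg 2: [4, 2, 1]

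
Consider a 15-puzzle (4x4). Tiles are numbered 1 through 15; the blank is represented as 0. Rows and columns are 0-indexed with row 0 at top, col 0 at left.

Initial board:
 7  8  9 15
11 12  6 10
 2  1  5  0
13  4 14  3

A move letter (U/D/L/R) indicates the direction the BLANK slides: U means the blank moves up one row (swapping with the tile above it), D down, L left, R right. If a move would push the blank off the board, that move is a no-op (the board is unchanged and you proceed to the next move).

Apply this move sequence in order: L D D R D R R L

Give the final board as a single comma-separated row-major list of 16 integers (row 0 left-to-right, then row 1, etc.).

Answer: 7, 8, 9, 15, 11, 12, 6, 10, 2, 1, 14, 5, 13, 4, 0, 3

Derivation:
After move 1 (L):
 7  8  9 15
11 12  6 10
 2  1  0  5
13  4 14  3

After move 2 (D):
 7  8  9 15
11 12  6 10
 2  1 14  5
13  4  0  3

After move 3 (D):
 7  8  9 15
11 12  6 10
 2  1 14  5
13  4  0  3

After move 4 (R):
 7  8  9 15
11 12  6 10
 2  1 14  5
13  4  3  0

After move 5 (D):
 7  8  9 15
11 12  6 10
 2  1 14  5
13  4  3  0

After move 6 (R):
 7  8  9 15
11 12  6 10
 2  1 14  5
13  4  3  0

After move 7 (R):
 7  8  9 15
11 12  6 10
 2  1 14  5
13  4  3  0

After move 8 (L):
 7  8  9 15
11 12  6 10
 2  1 14  5
13  4  0  3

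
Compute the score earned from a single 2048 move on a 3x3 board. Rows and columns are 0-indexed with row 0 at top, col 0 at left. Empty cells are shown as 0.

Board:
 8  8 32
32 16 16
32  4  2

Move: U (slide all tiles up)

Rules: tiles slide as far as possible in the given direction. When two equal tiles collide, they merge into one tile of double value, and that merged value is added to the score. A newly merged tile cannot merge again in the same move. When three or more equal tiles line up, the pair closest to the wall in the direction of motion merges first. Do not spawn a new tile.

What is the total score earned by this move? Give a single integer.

Answer: 64

Derivation:
Slide up:
col 0: [8, 32, 32] -> [8, 64, 0]  score +64 (running 64)
col 1: [8, 16, 4] -> [8, 16, 4]  score +0 (running 64)
col 2: [32, 16, 2] -> [32, 16, 2]  score +0 (running 64)
Board after move:
 8  8 32
64 16 16
 0  4  2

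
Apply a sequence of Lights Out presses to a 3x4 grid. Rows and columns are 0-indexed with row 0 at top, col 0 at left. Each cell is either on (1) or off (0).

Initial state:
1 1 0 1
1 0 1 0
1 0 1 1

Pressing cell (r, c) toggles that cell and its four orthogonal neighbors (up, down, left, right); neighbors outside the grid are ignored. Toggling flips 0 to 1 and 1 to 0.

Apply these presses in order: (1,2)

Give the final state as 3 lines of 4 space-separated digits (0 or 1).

After press 1 at (1,2):
1 1 1 1
1 1 0 1
1 0 0 1

Answer: 1 1 1 1
1 1 0 1
1 0 0 1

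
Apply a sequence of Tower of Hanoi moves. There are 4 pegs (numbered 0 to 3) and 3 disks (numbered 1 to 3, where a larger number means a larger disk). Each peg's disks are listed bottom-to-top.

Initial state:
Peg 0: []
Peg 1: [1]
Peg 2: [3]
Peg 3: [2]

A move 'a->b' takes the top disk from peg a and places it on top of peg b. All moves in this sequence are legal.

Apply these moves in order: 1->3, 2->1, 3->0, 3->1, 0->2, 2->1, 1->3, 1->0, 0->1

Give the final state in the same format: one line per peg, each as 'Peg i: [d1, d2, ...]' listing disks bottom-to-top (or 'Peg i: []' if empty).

Answer: Peg 0: []
Peg 1: [3, 2]
Peg 2: []
Peg 3: [1]

Derivation:
After move 1 (1->3):
Peg 0: []
Peg 1: []
Peg 2: [3]
Peg 3: [2, 1]

After move 2 (2->1):
Peg 0: []
Peg 1: [3]
Peg 2: []
Peg 3: [2, 1]

After move 3 (3->0):
Peg 0: [1]
Peg 1: [3]
Peg 2: []
Peg 3: [2]

After move 4 (3->1):
Peg 0: [1]
Peg 1: [3, 2]
Peg 2: []
Peg 3: []

After move 5 (0->2):
Peg 0: []
Peg 1: [3, 2]
Peg 2: [1]
Peg 3: []

After move 6 (2->1):
Peg 0: []
Peg 1: [3, 2, 1]
Peg 2: []
Peg 3: []

After move 7 (1->3):
Peg 0: []
Peg 1: [3, 2]
Peg 2: []
Peg 3: [1]

After move 8 (1->0):
Peg 0: [2]
Peg 1: [3]
Peg 2: []
Peg 3: [1]

After move 9 (0->1):
Peg 0: []
Peg 1: [3, 2]
Peg 2: []
Peg 3: [1]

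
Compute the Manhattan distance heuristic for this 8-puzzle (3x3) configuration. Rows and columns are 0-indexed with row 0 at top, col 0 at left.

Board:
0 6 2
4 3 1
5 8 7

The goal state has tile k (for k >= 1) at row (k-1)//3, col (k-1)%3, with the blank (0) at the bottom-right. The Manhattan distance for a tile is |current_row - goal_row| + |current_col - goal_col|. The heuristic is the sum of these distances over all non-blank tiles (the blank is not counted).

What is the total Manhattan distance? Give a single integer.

Tile 6: at (0,1), goal (1,2), distance |0-1|+|1-2| = 2
Tile 2: at (0,2), goal (0,1), distance |0-0|+|2-1| = 1
Tile 4: at (1,0), goal (1,0), distance |1-1|+|0-0| = 0
Tile 3: at (1,1), goal (0,2), distance |1-0|+|1-2| = 2
Tile 1: at (1,2), goal (0,0), distance |1-0|+|2-0| = 3
Tile 5: at (2,0), goal (1,1), distance |2-1|+|0-1| = 2
Tile 8: at (2,1), goal (2,1), distance |2-2|+|1-1| = 0
Tile 7: at (2,2), goal (2,0), distance |2-2|+|2-0| = 2
Sum: 2 + 1 + 0 + 2 + 3 + 2 + 0 + 2 = 12

Answer: 12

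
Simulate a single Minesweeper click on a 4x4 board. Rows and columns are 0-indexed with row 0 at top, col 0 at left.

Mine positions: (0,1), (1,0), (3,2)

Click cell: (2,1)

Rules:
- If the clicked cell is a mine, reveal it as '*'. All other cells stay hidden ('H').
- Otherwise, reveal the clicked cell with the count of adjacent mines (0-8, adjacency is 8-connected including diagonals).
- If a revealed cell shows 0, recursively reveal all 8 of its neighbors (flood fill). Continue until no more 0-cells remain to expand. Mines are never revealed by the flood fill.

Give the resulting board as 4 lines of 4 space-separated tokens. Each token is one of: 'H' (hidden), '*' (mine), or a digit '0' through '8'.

H H H H
H H H H
H 2 H H
H H H H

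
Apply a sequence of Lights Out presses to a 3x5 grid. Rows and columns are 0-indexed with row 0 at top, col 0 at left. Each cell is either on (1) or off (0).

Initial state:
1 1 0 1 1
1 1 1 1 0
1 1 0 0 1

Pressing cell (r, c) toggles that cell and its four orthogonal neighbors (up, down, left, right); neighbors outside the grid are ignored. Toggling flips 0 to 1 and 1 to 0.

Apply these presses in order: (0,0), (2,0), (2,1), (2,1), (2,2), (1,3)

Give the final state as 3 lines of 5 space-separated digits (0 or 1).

Answer: 0 0 0 0 1
1 1 1 0 1
0 1 1 0 1

Derivation:
After press 1 at (0,0):
0 0 0 1 1
0 1 1 1 0
1 1 0 0 1

After press 2 at (2,0):
0 0 0 1 1
1 1 1 1 0
0 0 0 0 1

After press 3 at (2,1):
0 0 0 1 1
1 0 1 1 0
1 1 1 0 1

After press 4 at (2,1):
0 0 0 1 1
1 1 1 1 0
0 0 0 0 1

After press 5 at (2,2):
0 0 0 1 1
1 1 0 1 0
0 1 1 1 1

After press 6 at (1,3):
0 0 0 0 1
1 1 1 0 1
0 1 1 0 1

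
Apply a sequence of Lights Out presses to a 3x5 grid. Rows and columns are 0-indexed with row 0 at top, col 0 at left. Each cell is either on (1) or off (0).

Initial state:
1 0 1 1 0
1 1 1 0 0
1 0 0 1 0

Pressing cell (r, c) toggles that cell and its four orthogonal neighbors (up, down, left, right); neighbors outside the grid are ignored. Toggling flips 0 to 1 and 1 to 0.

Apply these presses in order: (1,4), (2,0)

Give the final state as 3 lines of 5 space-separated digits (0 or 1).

Answer: 1 0 1 1 1
0 1 1 1 1
0 1 0 1 1

Derivation:
After press 1 at (1,4):
1 0 1 1 1
1 1 1 1 1
1 0 0 1 1

After press 2 at (2,0):
1 0 1 1 1
0 1 1 1 1
0 1 0 1 1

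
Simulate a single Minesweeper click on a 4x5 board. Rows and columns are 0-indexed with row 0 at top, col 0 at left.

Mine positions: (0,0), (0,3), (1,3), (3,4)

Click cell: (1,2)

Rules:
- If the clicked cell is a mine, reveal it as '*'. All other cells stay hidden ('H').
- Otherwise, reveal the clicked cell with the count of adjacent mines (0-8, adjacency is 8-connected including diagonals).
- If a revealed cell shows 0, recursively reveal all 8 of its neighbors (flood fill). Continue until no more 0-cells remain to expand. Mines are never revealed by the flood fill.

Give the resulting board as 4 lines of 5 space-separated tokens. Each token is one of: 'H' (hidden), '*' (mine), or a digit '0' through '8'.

H H H H H
H H 2 H H
H H H H H
H H H H H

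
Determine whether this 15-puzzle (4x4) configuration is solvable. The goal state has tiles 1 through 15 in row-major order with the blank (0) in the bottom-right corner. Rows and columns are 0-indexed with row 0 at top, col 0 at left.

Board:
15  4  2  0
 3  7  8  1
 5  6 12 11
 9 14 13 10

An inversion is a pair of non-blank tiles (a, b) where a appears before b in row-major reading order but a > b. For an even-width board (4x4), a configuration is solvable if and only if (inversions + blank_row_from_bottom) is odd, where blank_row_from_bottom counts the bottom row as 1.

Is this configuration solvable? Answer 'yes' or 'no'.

Inversions: 33
Blank is in row 0 (0-indexed from top), which is row 4 counting from the bottom (bottom = 1).
33 + 4 = 37, which is odd, so the puzzle is solvable.

Answer: yes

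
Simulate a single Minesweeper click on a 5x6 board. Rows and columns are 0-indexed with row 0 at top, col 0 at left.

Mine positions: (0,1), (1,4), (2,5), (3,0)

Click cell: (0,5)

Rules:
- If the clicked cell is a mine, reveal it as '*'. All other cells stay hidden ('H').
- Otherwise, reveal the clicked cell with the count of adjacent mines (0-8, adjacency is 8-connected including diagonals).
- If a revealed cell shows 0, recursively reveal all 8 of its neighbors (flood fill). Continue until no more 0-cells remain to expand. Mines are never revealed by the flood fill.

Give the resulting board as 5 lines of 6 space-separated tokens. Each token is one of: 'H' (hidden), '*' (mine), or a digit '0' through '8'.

H H H H H 1
H H H H H H
H H H H H H
H H H H H H
H H H H H H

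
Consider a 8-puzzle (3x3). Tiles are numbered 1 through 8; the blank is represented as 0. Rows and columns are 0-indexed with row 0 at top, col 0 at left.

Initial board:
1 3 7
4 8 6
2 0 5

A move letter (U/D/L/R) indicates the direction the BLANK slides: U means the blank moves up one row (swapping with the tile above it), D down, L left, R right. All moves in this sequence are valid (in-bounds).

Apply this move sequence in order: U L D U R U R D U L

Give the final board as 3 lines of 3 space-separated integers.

Answer: 1 0 7
4 3 6
2 8 5

Derivation:
After move 1 (U):
1 3 7
4 0 6
2 8 5

After move 2 (L):
1 3 7
0 4 6
2 8 5

After move 3 (D):
1 3 7
2 4 6
0 8 5

After move 4 (U):
1 3 7
0 4 6
2 8 5

After move 5 (R):
1 3 7
4 0 6
2 8 5

After move 6 (U):
1 0 7
4 3 6
2 8 5

After move 7 (R):
1 7 0
4 3 6
2 8 5

After move 8 (D):
1 7 6
4 3 0
2 8 5

After move 9 (U):
1 7 0
4 3 6
2 8 5

After move 10 (L):
1 0 7
4 3 6
2 8 5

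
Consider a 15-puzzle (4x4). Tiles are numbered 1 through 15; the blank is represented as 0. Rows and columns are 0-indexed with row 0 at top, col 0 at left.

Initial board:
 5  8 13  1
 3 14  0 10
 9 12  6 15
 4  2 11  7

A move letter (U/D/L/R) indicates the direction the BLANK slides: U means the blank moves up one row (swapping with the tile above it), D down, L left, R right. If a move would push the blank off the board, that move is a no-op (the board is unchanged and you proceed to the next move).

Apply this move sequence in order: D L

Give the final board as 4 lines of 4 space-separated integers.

Answer:  5  8 13  1
 3 14  6 10
 9  0 12 15
 4  2 11  7

Derivation:
After move 1 (D):
 5  8 13  1
 3 14  6 10
 9 12  0 15
 4  2 11  7

After move 2 (L):
 5  8 13  1
 3 14  6 10
 9  0 12 15
 4  2 11  7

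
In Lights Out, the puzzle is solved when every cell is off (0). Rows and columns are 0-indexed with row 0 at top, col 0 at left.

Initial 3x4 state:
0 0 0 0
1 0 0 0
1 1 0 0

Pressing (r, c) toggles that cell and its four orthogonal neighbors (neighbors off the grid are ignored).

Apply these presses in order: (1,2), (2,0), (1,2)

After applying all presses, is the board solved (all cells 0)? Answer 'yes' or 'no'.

Answer: yes

Derivation:
After press 1 at (1,2):
0 0 1 0
1 1 1 1
1 1 1 0

After press 2 at (2,0):
0 0 1 0
0 1 1 1
0 0 1 0

After press 3 at (1,2):
0 0 0 0
0 0 0 0
0 0 0 0

Lights still on: 0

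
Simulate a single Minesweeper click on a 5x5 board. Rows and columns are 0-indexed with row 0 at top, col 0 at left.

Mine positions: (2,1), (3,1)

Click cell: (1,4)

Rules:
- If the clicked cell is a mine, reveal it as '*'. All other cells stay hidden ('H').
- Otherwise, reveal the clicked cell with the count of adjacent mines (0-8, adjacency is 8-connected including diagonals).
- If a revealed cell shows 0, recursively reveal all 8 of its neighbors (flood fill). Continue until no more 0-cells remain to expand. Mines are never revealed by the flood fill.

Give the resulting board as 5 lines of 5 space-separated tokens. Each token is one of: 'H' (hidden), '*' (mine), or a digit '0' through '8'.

0 0 0 0 0
1 1 1 0 0
H H 2 0 0
H H 2 0 0
H H 1 0 0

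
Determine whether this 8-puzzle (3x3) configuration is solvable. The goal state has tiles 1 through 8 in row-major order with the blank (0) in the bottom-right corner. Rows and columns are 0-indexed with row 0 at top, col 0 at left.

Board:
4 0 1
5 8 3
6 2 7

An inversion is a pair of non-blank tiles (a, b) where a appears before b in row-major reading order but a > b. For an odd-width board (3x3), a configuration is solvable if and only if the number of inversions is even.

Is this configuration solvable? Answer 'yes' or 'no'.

Answer: no

Derivation:
Inversions (pairs i<j in row-major order where tile[i] > tile[j] > 0): 11
11 is odd, so the puzzle is not solvable.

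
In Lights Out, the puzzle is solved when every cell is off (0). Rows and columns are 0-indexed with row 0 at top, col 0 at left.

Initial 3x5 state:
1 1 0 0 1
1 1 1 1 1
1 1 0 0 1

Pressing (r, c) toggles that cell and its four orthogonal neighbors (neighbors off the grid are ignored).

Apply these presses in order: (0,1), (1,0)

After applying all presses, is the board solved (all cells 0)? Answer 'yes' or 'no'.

Answer: no

Derivation:
After press 1 at (0,1):
0 0 1 0 1
1 0 1 1 1
1 1 0 0 1

After press 2 at (1,0):
1 0 1 0 1
0 1 1 1 1
0 1 0 0 1

Lights still on: 9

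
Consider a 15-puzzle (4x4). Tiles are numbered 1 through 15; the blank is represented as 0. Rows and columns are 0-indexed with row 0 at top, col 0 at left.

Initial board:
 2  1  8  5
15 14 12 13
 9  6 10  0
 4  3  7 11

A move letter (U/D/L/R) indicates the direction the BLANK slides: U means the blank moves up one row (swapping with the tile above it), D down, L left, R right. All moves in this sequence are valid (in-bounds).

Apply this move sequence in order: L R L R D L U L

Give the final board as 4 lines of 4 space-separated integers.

After move 1 (L):
 2  1  8  5
15 14 12 13
 9  6  0 10
 4  3  7 11

After move 2 (R):
 2  1  8  5
15 14 12 13
 9  6 10  0
 4  3  7 11

After move 3 (L):
 2  1  8  5
15 14 12 13
 9  6  0 10
 4  3  7 11

After move 4 (R):
 2  1  8  5
15 14 12 13
 9  6 10  0
 4  3  7 11

After move 5 (D):
 2  1  8  5
15 14 12 13
 9  6 10 11
 4  3  7  0

After move 6 (L):
 2  1  8  5
15 14 12 13
 9  6 10 11
 4  3  0  7

After move 7 (U):
 2  1  8  5
15 14 12 13
 9  6  0 11
 4  3 10  7

After move 8 (L):
 2  1  8  5
15 14 12 13
 9  0  6 11
 4  3 10  7

Answer:  2  1  8  5
15 14 12 13
 9  0  6 11
 4  3 10  7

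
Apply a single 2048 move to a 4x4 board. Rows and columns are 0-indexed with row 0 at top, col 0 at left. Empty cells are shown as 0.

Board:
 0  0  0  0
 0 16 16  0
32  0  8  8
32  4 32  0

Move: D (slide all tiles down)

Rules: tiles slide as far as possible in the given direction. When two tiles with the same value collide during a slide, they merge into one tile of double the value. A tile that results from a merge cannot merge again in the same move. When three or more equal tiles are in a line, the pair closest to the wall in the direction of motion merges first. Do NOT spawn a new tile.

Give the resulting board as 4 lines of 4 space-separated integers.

Slide down:
col 0: [0, 0, 32, 32] -> [0, 0, 0, 64]
col 1: [0, 16, 0, 4] -> [0, 0, 16, 4]
col 2: [0, 16, 8, 32] -> [0, 16, 8, 32]
col 3: [0, 0, 8, 0] -> [0, 0, 0, 8]

Answer:  0  0  0  0
 0  0 16  0
 0 16  8  0
64  4 32  8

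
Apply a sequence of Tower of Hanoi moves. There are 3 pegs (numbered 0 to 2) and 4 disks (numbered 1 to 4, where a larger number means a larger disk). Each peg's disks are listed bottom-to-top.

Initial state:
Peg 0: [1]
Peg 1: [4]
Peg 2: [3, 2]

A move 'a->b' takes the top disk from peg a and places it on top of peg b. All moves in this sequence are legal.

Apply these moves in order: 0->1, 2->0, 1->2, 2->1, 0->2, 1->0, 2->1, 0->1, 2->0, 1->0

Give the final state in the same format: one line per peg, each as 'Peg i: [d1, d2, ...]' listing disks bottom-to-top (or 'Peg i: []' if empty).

After move 1 (0->1):
Peg 0: []
Peg 1: [4, 1]
Peg 2: [3, 2]

After move 2 (2->0):
Peg 0: [2]
Peg 1: [4, 1]
Peg 2: [3]

After move 3 (1->2):
Peg 0: [2]
Peg 1: [4]
Peg 2: [3, 1]

After move 4 (2->1):
Peg 0: [2]
Peg 1: [4, 1]
Peg 2: [3]

After move 5 (0->2):
Peg 0: []
Peg 1: [4, 1]
Peg 2: [3, 2]

After move 6 (1->0):
Peg 0: [1]
Peg 1: [4]
Peg 2: [3, 2]

After move 7 (2->1):
Peg 0: [1]
Peg 1: [4, 2]
Peg 2: [3]

After move 8 (0->1):
Peg 0: []
Peg 1: [4, 2, 1]
Peg 2: [3]

After move 9 (2->0):
Peg 0: [3]
Peg 1: [4, 2, 1]
Peg 2: []

After move 10 (1->0):
Peg 0: [3, 1]
Peg 1: [4, 2]
Peg 2: []

Answer: Peg 0: [3, 1]
Peg 1: [4, 2]
Peg 2: []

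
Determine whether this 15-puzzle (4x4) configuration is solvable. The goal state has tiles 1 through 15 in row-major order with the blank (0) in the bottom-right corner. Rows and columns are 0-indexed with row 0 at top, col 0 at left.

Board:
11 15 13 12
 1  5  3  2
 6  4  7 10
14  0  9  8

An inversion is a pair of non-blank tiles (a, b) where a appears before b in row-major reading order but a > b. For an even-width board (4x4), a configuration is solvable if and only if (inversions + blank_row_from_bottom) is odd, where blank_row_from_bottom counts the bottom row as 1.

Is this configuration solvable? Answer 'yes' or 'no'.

Answer: yes

Derivation:
Inversions: 54
Blank is in row 3 (0-indexed from top), which is row 1 counting from the bottom (bottom = 1).
54 + 1 = 55, which is odd, so the puzzle is solvable.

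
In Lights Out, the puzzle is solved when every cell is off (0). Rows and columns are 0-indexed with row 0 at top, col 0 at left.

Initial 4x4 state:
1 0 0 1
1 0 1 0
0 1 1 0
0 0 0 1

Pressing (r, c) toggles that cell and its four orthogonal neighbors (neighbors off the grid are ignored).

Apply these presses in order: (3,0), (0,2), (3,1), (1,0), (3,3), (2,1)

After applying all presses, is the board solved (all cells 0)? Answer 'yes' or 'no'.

Answer: no

Derivation:
After press 1 at (3,0):
1 0 0 1
1 0 1 0
1 1 1 0
1 1 0 1

After press 2 at (0,2):
1 1 1 0
1 0 0 0
1 1 1 0
1 1 0 1

After press 3 at (3,1):
1 1 1 0
1 0 0 0
1 0 1 0
0 0 1 1

After press 4 at (1,0):
0 1 1 0
0 1 0 0
0 0 1 0
0 0 1 1

After press 5 at (3,3):
0 1 1 0
0 1 0 0
0 0 1 1
0 0 0 0

After press 6 at (2,1):
0 1 1 0
0 0 0 0
1 1 0 1
0 1 0 0

Lights still on: 6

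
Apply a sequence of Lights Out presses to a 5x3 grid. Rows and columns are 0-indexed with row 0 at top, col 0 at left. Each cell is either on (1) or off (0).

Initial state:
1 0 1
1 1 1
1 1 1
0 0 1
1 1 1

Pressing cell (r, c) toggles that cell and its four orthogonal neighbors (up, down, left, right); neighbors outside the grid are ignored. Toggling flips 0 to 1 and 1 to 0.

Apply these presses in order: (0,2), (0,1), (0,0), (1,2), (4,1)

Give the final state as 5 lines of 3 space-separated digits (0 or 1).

Answer: 1 1 0
0 1 1
1 1 0
0 1 1
0 0 0

Derivation:
After press 1 at (0,2):
1 1 0
1 1 0
1 1 1
0 0 1
1 1 1

After press 2 at (0,1):
0 0 1
1 0 0
1 1 1
0 0 1
1 1 1

After press 3 at (0,0):
1 1 1
0 0 0
1 1 1
0 0 1
1 1 1

After press 4 at (1,2):
1 1 0
0 1 1
1 1 0
0 0 1
1 1 1

After press 5 at (4,1):
1 1 0
0 1 1
1 1 0
0 1 1
0 0 0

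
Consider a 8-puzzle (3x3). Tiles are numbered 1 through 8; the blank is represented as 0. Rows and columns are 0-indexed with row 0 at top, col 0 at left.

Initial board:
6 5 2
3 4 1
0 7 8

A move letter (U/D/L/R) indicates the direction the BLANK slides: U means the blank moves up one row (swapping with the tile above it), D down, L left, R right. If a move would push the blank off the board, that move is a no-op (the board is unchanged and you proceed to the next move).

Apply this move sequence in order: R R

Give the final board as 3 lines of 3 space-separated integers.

Answer: 6 5 2
3 4 1
7 8 0

Derivation:
After move 1 (R):
6 5 2
3 4 1
7 0 8

After move 2 (R):
6 5 2
3 4 1
7 8 0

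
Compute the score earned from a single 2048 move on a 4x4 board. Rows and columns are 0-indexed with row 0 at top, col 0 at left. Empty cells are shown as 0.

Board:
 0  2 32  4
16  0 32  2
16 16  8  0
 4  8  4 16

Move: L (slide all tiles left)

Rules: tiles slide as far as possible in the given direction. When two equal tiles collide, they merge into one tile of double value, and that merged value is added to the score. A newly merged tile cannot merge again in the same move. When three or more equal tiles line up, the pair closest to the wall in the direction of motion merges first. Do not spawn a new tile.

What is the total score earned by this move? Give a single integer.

Slide left:
row 0: [0, 2, 32, 4] -> [2, 32, 4, 0]  score +0 (running 0)
row 1: [16, 0, 32, 2] -> [16, 32, 2, 0]  score +0 (running 0)
row 2: [16, 16, 8, 0] -> [32, 8, 0, 0]  score +32 (running 32)
row 3: [4, 8, 4, 16] -> [4, 8, 4, 16]  score +0 (running 32)
Board after move:
 2 32  4  0
16 32  2  0
32  8  0  0
 4  8  4 16

Answer: 32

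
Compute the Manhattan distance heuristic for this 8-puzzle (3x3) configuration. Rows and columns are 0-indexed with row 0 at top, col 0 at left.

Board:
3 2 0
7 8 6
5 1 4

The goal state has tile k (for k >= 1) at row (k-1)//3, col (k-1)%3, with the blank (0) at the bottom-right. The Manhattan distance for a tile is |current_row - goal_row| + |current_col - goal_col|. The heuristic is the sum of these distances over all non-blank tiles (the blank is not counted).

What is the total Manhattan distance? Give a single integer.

Answer: 12

Derivation:
Tile 3: at (0,0), goal (0,2), distance |0-0|+|0-2| = 2
Tile 2: at (0,1), goal (0,1), distance |0-0|+|1-1| = 0
Tile 7: at (1,0), goal (2,0), distance |1-2|+|0-0| = 1
Tile 8: at (1,1), goal (2,1), distance |1-2|+|1-1| = 1
Tile 6: at (1,2), goal (1,2), distance |1-1|+|2-2| = 0
Tile 5: at (2,0), goal (1,1), distance |2-1|+|0-1| = 2
Tile 1: at (2,1), goal (0,0), distance |2-0|+|1-0| = 3
Tile 4: at (2,2), goal (1,0), distance |2-1|+|2-0| = 3
Sum: 2 + 0 + 1 + 1 + 0 + 2 + 3 + 3 = 12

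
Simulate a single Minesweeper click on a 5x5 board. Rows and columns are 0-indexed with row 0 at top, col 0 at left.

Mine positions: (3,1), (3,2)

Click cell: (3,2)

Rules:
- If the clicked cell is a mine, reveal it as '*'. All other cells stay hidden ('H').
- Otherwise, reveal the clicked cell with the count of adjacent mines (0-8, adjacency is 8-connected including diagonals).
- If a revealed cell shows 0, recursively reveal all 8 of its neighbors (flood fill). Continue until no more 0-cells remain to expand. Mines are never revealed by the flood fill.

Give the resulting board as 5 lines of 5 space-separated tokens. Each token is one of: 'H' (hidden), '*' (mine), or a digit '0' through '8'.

H H H H H
H H H H H
H H H H H
H H * H H
H H H H H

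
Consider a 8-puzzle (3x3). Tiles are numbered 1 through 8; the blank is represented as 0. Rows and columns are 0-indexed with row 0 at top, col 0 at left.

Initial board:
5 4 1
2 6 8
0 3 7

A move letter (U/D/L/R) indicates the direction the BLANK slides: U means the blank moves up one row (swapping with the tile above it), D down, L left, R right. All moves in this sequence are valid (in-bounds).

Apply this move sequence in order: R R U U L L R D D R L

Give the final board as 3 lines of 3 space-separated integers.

Answer: 5 6 4
2 7 1
3 0 8

Derivation:
After move 1 (R):
5 4 1
2 6 8
3 0 7

After move 2 (R):
5 4 1
2 6 8
3 7 0

After move 3 (U):
5 4 1
2 6 0
3 7 8

After move 4 (U):
5 4 0
2 6 1
3 7 8

After move 5 (L):
5 0 4
2 6 1
3 7 8

After move 6 (L):
0 5 4
2 6 1
3 7 8

After move 7 (R):
5 0 4
2 6 1
3 7 8

After move 8 (D):
5 6 4
2 0 1
3 7 8

After move 9 (D):
5 6 4
2 7 1
3 0 8

After move 10 (R):
5 6 4
2 7 1
3 8 0

After move 11 (L):
5 6 4
2 7 1
3 0 8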